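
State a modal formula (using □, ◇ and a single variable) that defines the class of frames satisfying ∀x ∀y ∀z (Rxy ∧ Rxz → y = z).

A defining formula is ◇ψ → □ψ (the CD axiom).
Suppose ◇ψ→□ψ is valid. Take Rxy, Rxz and set V(ψ)={y}. Then ◇ψ at x, so □ψ at x, so ψ at z, i.e. z=y.

◇ψ → □ψ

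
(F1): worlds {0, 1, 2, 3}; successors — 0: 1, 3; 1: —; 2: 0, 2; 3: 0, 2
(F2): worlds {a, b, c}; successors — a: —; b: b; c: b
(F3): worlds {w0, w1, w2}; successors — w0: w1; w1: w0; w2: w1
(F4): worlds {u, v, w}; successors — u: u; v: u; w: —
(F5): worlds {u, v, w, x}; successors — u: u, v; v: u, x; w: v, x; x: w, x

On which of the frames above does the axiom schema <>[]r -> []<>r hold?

This is the axiom for convergence; its first-order frame correspondent is forall x forall y forall z (Rxy & Rxz -> exists w (Ryw & Rzw)).
(F1): fails — R01 and R01 but 1 and 1 have no common successor.
(F2): satisfies the condition.
(F3): satisfies the condition.
(F4): satisfies the condition.
(F5): fails — Rvu and Rvx but u and x have no common successor.
Valid on: (F2), (F3), (F4).

(F2), (F3), (F4)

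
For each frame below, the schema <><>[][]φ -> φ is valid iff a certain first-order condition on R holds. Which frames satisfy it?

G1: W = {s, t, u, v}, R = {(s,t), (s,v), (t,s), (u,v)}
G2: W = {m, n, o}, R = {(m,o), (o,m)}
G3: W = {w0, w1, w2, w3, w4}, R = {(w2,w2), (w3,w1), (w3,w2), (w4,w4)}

G2

The schema corresponds to a generalized confluence (Geach) condition: forall x forall y (x R^2 y -> exists w (y R^2 w & x = w)).
G1: fails — tR²v but no w with vR²w and t=w.
G2: ✓.
G3: fails — w3R²w2 but no w with w2R²w and w3=w.
Valid on: G2.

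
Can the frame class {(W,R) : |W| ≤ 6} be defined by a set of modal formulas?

Any modally definable frame class is closed under disjoint unions.
Any modal formula valid on each of 7 disjoint one-world frames is valid on their disjoint union (validity is preserved under disjoint unions). Each one-world frame has |W|=1≤6, but the union has |W|=7.
Hence having at most 6 worlds is not modally definable.

No — not modally definable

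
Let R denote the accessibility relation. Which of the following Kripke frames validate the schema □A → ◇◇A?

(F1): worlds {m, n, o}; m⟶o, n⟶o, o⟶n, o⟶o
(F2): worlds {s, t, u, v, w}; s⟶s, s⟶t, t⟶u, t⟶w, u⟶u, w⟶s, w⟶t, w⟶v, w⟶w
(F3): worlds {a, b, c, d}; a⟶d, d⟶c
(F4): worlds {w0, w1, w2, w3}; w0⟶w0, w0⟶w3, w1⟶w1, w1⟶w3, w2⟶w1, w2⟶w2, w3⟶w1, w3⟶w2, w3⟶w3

(F1), (F4)

Frame correspondent (Sahlqvist): ∀x ∃w (xRw ∧ xR²w) — i.e. a generalized confluence (Geach) condition.
(F1): holds.
(F2): fails — at v but no w* with vRw* and vR²w*.
(F3): fails — at a but no w with aRw and aR²w.
(F4): holds.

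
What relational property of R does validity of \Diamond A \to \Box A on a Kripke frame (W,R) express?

Suppose ◇A→□A is valid. Take Rxy, Rxz and set V(A)={y}. Then ◇A at x, so □A at x, so A at z, i.e. z=y.

partial functionality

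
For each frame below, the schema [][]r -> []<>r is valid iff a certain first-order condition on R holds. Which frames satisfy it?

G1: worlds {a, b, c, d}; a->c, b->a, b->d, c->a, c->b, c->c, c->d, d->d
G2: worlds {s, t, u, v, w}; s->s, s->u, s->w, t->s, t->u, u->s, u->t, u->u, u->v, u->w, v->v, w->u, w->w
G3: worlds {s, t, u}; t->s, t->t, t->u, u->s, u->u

This is the axiom for a generalized confluence (Geach) condition; its first-order frame correspondent is forall x forall z (xRz -> exists w (x R^2 w & zRw)).
G1: satisfies the condition.
G2: satisfies the condition.
G3: fails — tRs but no w with tR²w and sRw.
Valid on: G1, G2.

G1, G2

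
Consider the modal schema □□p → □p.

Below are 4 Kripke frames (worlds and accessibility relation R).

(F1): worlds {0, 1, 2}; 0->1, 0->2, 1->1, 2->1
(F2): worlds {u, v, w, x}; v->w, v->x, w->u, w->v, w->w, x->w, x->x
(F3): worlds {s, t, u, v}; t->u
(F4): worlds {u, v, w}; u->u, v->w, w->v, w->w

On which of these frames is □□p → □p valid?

(F2), (F4)

Frame correspondent (Sahlqvist): ∀x ∀y (Rxy → ∃z (Rxz ∧ Rzy)) — i.e. density.
(F1): fails — R02 but no z with R0z and Rz2.
(F2): satisfies the condition.
(F3): fails — Rtu but no z with Rtz and Rzu.
(F4): satisfies the condition.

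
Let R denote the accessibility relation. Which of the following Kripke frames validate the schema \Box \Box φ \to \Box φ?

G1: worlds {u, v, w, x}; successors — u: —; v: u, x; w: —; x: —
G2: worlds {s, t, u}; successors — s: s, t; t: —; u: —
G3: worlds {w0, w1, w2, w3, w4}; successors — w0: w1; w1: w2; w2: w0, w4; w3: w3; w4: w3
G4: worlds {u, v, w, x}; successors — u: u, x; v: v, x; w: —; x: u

G2, G4

The schema corresponds to density: \forall x \forall y (Rxy \to \exists z (Rxz \wedge Rzy)).
G1: fails — Rvu but no z with Rvz and Rzu.
G2: satisfies the condition.
G3: fails — Rw1w2 but no z with Rw1z and Rzw2.
G4: satisfies the condition.
Valid on: G2, G4.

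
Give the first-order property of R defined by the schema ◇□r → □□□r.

This is a Sahlqvist (Geach-type) schema ◇^1□^1r → □^3◇^0r.
Minimal-valuation argument: fix x; take any y with xR^1y and any z with xR^3z. Set V(r) to the set of worlds R-reachable from y in exactly 1 step. Then □^1r holds at y, so the antecedent holds at x; validity forces ◇^0r at z, giving a w with zR^0w and yR^1w.
First-order correspondent: ∀x ∀y ∀z ((xRy ∧ xR³z) → ∃w (yRw ∧ z = w)).

∀x ∀y ∀z ((xRy ∧ xR³z) → ∃w (yRw ∧ z = w))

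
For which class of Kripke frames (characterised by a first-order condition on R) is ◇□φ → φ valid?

This schema is equivalent to the B axiom φ → □◇φ.
It corresponds to symmetry: ∀x ∀y (Rxy → Ryx).

Symmetry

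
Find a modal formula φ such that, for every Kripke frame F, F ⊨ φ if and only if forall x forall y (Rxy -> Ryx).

This is symmetry; the standard corresponding axiom is B: p → □◇p.
Suppose p→□◇p is valid. Take Rxy and set V(p)={x}. Then p at x, so □◇p at x, so ◇p at y, so some z with Ryz has p; z=x, i.e. Ryx.

p → □◇p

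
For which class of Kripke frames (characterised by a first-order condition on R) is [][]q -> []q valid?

Suppose □□q→□q is valid. Take Rxy and set V(q)={w : xR²w}. Then □□q at x, so □q at x, so q at y, i.e. ∃z(Rxz∧Rzy).
The converse is a direct semantic check.
So the correspondent is density.

density: forall x forall y (Rxy -> exists z (Rxz & Rzy))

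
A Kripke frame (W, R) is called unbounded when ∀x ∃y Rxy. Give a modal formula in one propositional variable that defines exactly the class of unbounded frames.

□s → ◇s

This is seriality; the standard corresponding axiom is D: □s → ◇s.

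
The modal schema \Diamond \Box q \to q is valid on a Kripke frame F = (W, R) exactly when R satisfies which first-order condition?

symmetry: \forall x \forall y (Rxy \to Ryx)

Replacing q by ¬q and contraposing gives the equivalent schema q → □◇q.
Suppose q→□◇q is valid. Take Rxy and set V(q)={x}. Then q at x, so □◇q at x, so ◇q at y, so some z with Ryz has q; z=x, i.e. Ryx.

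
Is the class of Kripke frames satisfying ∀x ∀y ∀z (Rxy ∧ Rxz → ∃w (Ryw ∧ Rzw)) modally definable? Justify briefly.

This is a Sahlqvist condition; the .2 axiom ◇□p → □◇p defines it.
Suppose ◇□p→□◇p is valid. Take Rxy, Rxz and set V(p)={w : Ryw}. Then □p at y so ◇□p at x, so □◇p at x, so ◇p at z, giving w with Rzw and Ryw.

Yes — defined by ◇□p → □◇p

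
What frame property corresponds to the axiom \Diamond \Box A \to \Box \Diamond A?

Suppose ◇□A→□◇A is valid. Take Rxy, Rxz and set V(A)={w : Ryw}. Then □A at y so ◇□A at x, so □◇A at x, so ◇A at z, giving w with Rzw and Ryw.
Conversely, any frame satisfying \forall x \forall y \forall z (Rxy \wedge Rxz \to \exists w (Ryw \wedge Rzw)) validates the schema.
Frame condition: \forall x \forall y \forall z (Rxy \wedge Rxz \to \exists w (Ryw \wedge Rzw)).

Convergence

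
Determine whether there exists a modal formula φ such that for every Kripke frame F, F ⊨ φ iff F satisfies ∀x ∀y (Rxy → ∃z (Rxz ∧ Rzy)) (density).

Yes: it is density, defined by the C4 schema □□q → □q.

Yes, by □□q → □q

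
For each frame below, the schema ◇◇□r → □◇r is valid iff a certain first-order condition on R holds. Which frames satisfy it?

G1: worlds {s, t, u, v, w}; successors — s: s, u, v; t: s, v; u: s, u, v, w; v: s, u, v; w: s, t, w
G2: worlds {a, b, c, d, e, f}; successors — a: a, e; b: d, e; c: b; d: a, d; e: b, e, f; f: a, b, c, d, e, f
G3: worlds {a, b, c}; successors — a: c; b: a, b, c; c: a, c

G1, G3

The schema corresponds to a generalized confluence (Geach) condition: ∀x ∀y ∀z ((xR²y ∧ xRz) → ∃w (yRw ∧ zRw)).
G1: condition met.
G2: fails — bR²d, bRe but no w with dRw and eRw.
G3: condition met.
Valid on: G1, G3.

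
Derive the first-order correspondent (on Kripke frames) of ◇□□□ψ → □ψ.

∀x ∀y ∀z ((xRy ∧ xRz) → ∃w (yR³w ∧ z = w))

This is a Sahlqvist (Geach-type) schema ◇^1□^3ψ → □^1◇^0ψ.
Minimal-valuation argument: fix x; take any y with xR^1y and any z with xR^1z. Set V(ψ) to the set of worlds R-reachable from y in exactly 3 steps. Then □^3ψ holds at y, so the antecedent holds at x; validity forces ◇^0ψ at z, giving a w with zR^0w and yR^3w.
First-order correspondent: ∀x ∀y ∀z ((xRy ∧ xRz) → ∃w (yR³w ∧ z = w)).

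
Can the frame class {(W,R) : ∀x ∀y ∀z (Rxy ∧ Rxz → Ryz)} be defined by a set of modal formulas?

Yes — defined by ◇q → □◇q

This is a Sahlqvist condition; the 5 axiom ◇q → □◇q defines it.
Suppose ◇q→□◇q is valid. Take Rxy, Rxz and set V(q)={y}. Then ◇q at x, so □◇q at x, so ◇q at z, so some w with Rzw has q; w=y, i.e. Rzy. By symmetry of the argument, Ryz.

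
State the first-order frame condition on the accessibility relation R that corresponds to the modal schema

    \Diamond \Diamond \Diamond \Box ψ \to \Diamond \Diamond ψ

\forall x \forall y (x R^3 y \to \exists w (yRw \wedge x R^2 w))

This is a Sahlqvist (Geach-type) schema ◇^3□^1ψ → □^0◇^2ψ.
Minimal-valuation argument: fix x; take any y with xR^3y and any z with xR^0z. Set V(ψ) to the set of worlds R-reachable from y in exactly 1 step. Then □^1ψ holds at y, so the antecedent holds at x; validity forces ◇^2ψ at z, giving a w with zR^2w and yR^1w.
First-order correspondent: \forall x \forall y (x R^3 y \to \exists w (yRw \wedge x R^2 w)).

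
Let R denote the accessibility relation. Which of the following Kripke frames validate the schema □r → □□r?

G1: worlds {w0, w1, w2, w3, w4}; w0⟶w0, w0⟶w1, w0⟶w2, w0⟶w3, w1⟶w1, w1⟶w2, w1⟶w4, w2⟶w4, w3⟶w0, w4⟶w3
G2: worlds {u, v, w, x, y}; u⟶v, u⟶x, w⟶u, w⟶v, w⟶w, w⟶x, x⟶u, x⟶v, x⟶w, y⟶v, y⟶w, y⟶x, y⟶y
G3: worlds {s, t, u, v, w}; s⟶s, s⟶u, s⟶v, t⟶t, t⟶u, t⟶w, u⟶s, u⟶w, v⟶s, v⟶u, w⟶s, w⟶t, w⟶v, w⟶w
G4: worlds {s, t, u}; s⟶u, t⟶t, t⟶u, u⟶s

none

Frame correspondent (Sahlqvist): ∀x ∀y ∀z (Rxy ∧ Ryz → Rxz) — i.e. transitivity.
G1: fails — Rw2w4 and Rw4w3 but not Rw2w3.
G2: fails — Rxw and Rwx but not Rxx.
G3: fails — Rwt and Rtu but not Rwu.
G4: fails — Rsu and Rus but not Rss.
Valid on no frame.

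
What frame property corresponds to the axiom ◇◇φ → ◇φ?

transitivity: ∀x ∀y ∀z (Rxy ∧ Ryz → Rxz)

This is frame-equivalent to □φ → □□φ (substitute ¬φ for φ and contrapose).
Suppose □φ→□□φ is valid. Take Rxy, Ryz and set V(φ)={w : Rxw}. Then □φ at x, so □□φ at x, so □φ at y, so φ at z, i.e. Rxz.
Conversely, on a frame with transitivity the schema holds at every world under every valuation.
Frame condition: ∀x ∀y ∀z (Rxy ∧ Ryz → Rxz).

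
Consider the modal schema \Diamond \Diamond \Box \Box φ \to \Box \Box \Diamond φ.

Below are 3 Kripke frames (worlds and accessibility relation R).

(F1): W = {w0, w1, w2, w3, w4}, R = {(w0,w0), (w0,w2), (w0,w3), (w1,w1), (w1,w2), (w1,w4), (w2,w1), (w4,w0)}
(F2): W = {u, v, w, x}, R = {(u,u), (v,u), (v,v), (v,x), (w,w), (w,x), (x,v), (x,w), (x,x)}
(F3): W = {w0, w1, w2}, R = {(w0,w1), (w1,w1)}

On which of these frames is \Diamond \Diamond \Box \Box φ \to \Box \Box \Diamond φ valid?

This is the axiom for a generalized confluence (Geach) condition; its first-order frame correspondent is \forall x \forall y \forall z ((x R^2 y \wedge x R^2 z) \to \exists w (y R^2 w \wedge zRw)).
(F1): fails — w0R²w0, w0R²w3 but no w with w0R²w and w3Rw.
(F2): fails — vR²u, vR²w but no t with uR²t and wRt.
(F3): holds.
Valid on: (F3).

(F3)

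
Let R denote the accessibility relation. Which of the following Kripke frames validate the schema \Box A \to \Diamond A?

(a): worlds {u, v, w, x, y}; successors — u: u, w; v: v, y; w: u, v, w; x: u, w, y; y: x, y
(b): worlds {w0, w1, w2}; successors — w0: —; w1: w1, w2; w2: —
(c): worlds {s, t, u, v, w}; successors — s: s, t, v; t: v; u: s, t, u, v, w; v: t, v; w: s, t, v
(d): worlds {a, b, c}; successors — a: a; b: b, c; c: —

The schema corresponds to seriality: \forall x \exists y Rxy.
(a): holds.
(b): fails — world w0 has no successor.
(c): holds.
(d): fails — world c has no successor.
Valid on: (a), (c).

(a), (c)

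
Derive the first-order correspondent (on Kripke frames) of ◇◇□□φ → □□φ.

This is a Sahlqvist (Geach-type) schema ◇^2□^2φ → □^2◇^0φ.
Minimal-valuation argument: fix x; take any y with xR^2y and any z with xR^2z. Set V(φ) to the set of worlds R-reachable from y in exactly 2 steps. Then □^2φ holds at y, so the antecedent holds at x; validity forces ◇^0φ at z, giving a w with zR^0w and yR^2w.
First-order correspondent: ∀x ∀y ∀z ((xR²y ∧ xR²z) → ∃w (yR²w ∧ z = w)).

∀x ∀y ∀z ((xR²y ∧ xR²z) → ∃w (yR²w ∧ z = w))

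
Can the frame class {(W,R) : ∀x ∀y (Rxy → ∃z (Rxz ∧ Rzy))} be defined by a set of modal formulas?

Yes: it is density, defined by the C4 schema □□r → □r.

Definable; □□r → □r defines it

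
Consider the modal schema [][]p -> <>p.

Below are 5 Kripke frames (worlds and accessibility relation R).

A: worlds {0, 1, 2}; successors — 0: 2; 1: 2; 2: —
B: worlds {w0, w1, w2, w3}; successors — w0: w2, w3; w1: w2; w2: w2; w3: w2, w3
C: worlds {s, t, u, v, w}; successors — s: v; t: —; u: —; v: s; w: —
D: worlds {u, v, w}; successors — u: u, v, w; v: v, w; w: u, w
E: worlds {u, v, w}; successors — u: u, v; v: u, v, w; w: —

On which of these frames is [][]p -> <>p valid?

B, D

Frame correspondent (Sahlqvist): forall x exists w (x R^2 w & xRw) — i.e. a generalized confluence (Geach) condition.
A: fails — at 0 but no w with 0R²w and 0Rw.
B: condition met.
C: fails — at s but no w* with sR²w* and sRw*.
D: condition met.
E: fails — at w but no t with wR²t and wRt.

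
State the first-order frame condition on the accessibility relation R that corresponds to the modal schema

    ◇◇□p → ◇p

∀x ∀y (xR²y → ∃w (yRw ∧ xRw))

This is a Sahlqvist (Geach-type) schema ◇^2□^1p → □^0◇^1p.
Minimal-valuation argument: fix x; take any y with xR^2y and any z with xR^0z. Set V(p) to the set of worlds R-reachable from y in exactly 1 step. Then □^1p holds at y, so the antecedent holds at x; validity forces ◇^1p at z, giving a w with zR^1w and yR^1w.
First-order correspondent: ∀x ∀y (xR²y → ∃w (yRw ∧ xRw)).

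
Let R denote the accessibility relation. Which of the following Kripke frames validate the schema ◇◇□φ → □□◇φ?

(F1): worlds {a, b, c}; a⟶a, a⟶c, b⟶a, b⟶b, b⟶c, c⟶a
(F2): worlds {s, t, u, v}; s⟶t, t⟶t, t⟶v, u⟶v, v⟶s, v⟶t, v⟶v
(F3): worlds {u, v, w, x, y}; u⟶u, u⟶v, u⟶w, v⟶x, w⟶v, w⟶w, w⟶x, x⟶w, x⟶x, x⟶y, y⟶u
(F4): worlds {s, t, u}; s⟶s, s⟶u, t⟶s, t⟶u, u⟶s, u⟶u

(F1), (F2), (F4)

The schema corresponds to a generalized confluence (Geach) condition: ∀x ∀y ∀z ((xR²y ∧ xR²z) → ∃w (yRw ∧ zRw)).
(F1): holds.
(F2): holds.
(F3): fails — uR²u, uR²v but no t with uRt and vRt.
(F4): holds.
Valid on: (F1), (F2), (F4).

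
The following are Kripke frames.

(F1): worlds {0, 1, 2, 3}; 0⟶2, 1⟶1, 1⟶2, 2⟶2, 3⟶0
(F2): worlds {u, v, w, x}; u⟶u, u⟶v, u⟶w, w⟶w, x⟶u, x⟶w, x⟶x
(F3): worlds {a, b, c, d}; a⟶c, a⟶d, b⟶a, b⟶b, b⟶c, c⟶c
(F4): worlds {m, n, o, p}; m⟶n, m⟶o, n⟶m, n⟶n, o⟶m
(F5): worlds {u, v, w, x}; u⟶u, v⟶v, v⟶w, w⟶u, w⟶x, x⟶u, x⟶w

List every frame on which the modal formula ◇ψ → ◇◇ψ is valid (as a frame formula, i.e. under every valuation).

This is the axiom for a generalized confluence (Geach) condition; its first-order frame correspondent is ∀x ∀y (xRy → ∃w (y = w ∧ xR²w)).
(F1): fails — 3R0 but no w with 0=w and 3R²w.
(F2): condition met.
(F3): fails — aRd but no w with d=w and aR²w.
(F4): fails — mRo but no w with o=w and mR²w.
(F5): fails — wRx but no t with x=t and wR²t.
Valid on: (F2).

(F2)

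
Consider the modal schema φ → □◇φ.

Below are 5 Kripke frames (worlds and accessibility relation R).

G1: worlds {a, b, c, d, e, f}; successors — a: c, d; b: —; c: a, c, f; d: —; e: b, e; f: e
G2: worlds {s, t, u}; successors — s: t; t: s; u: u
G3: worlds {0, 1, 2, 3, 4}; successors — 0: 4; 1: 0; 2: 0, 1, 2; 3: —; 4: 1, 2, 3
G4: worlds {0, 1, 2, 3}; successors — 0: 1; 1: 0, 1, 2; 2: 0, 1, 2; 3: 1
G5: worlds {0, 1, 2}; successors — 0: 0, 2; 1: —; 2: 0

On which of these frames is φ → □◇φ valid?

G2, G5

This is the axiom for symmetry; its first-order frame correspondent is ∀x ∀y (Rxy → Ryx).
G1: fails — Reb but not Rbe.
G2: ✓.
G3: fails — R10 but not R01.
G4: fails — R31 but not R13.
G5: ✓.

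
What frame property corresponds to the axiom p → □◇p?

Suppose p→□◇p is valid. Take Rxy and set V(p)={x}. Then p at x, so □◇p at x, so ◇p at y, so some z with Ryz has p; z=x, i.e. Ryx.
Conversely, on a frame with symmetry the schema holds at every world under every valuation.
So the correspondent is symmetry.

symmetry: ∀x ∀y (Rxy → Ryx)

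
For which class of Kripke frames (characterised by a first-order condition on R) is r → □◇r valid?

Suppose r→□◇r is valid. Take Rxy and set V(r)={x}. Then r at x, so □◇r at x, so ◇r at y, so some z with Ryz has r; z=x, i.e. Ryx.

symmetry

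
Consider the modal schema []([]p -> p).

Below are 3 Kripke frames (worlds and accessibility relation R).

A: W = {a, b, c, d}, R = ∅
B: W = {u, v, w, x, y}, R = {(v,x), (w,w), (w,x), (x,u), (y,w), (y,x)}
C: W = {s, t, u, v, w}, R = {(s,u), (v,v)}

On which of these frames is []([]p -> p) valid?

The schema corresponds to shift-reflexivity: forall x forall y (Rxy -> Ryy).
A: satisfies the condition.
B: fails — Ryx but not Rxx.
C: fails — Rsu but not Ruu.
Valid on: A.

A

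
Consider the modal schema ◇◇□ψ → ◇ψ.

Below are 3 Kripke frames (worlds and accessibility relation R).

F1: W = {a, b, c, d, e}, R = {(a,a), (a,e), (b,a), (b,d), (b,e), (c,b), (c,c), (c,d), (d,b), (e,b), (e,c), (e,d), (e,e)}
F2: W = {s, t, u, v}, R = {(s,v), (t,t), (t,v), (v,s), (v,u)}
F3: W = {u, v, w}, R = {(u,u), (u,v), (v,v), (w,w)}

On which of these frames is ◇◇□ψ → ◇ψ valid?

F3

Frame correspondent (Sahlqvist): ∀x ∀y (xR²y → ∃w (yRw ∧ xRw)) — i.e. a generalized confluence (Geach) condition.
F1: fails — aR²c but no w with cRw and aRw.
F2: fails — sR²u but no w with uRw and sRw.
F3: holds.
Valid on: F3.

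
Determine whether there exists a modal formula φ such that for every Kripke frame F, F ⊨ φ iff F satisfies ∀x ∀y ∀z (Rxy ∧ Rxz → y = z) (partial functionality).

Yes, by ◇r → □r

This is a Sahlqvist condition; the CD axiom ◇r → □r defines it.
Suppose ◇r→□r is valid. Take Rxy, Rxz and set V(r)={y}. Then ◇r at x, so □r at x, so r at z, i.e. z=y.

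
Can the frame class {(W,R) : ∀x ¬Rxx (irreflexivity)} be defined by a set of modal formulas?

No — not modally definable

Any modally definable frame class is closed under surjective bounded morphisms.
The 4-cycle (worlds w0,w1,w2,w3 with w0→w1→w2→w3→w0) is irreflexive, and the map sending every world to a single reflexive point • is a surjective bounded morphism (forth: every edge maps to (•,•); back: every world has a successor). So any modal formula valid on the 4-cycle is also valid on the reflexive point, which is not irreflexive.
Hence irreflexivity is not modally definable.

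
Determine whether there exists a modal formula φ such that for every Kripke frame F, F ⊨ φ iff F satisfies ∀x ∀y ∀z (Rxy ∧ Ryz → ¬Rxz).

Any modally definable frame class is closed under surjective bounded morphisms.
The 5-cycle (worlds s,t,u,v,w with s→t→u→v→w→s) is intransitive. Mapping every world to a single reflexive point • is a surjective bounded morphism; the reflexive point is not intransitive (R••∧R•• but R••).
So the class is not modally definable.

No — not modally definable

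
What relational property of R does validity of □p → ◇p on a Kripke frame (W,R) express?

seriality: ∀x ∃y Rxy

Suppose □p→◇p is valid. At any x set V(p)=W. Then □p at x, so ◇p at x, so x has a successor.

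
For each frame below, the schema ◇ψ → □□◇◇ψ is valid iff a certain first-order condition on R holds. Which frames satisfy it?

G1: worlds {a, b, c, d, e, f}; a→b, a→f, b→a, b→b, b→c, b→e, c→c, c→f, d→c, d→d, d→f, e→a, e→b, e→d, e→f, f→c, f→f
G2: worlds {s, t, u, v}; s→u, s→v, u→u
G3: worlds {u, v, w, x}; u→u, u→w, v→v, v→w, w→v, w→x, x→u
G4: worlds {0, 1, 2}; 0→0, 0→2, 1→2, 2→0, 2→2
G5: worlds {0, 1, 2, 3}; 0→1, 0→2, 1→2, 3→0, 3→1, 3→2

This is the axiom for a generalized confluence (Geach) condition; its first-order frame correspondent is ∀x ∀y ∀z ((xRy ∧ xR²z) → ∃w (y = w ∧ zR²w)).
G1: fails — aRb, aR²c but no w with b=w and cR²w.
G2: fails — sRv, sR²u but no w with v=w and uR²w.
G3: fails — uRu, uR²v but no t with u=t and vR²t.
G4: ✓.
G5: fails — 0R1, 0R²2 but no w with 1=w and 2R²w.

G4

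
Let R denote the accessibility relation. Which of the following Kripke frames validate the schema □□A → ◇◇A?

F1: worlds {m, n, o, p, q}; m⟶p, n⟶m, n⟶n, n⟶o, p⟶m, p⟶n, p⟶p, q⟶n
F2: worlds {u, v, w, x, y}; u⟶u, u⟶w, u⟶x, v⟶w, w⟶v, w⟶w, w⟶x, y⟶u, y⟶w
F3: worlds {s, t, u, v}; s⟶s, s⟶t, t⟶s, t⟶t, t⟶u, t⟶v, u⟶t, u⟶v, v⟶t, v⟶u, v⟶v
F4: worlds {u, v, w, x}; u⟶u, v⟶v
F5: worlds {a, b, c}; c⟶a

F3

This is the axiom for a generalized confluence (Geach) condition; its first-order frame correspondent is ∀x ∃w (xR²w ∧ xR²w).
F1: fails — at o but no w with oR²w and oR²w.
F2: fails — at x but no t with xR²t and xR²t.
F3: holds.
F4: fails — at w but no t with wR²t and wR²t.
F5: fails — at a but no w with aR²w and aR²w.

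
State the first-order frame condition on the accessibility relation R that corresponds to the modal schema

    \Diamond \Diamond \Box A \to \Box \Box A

\forall x \forall y \forall z ((x R^2 y \wedge x R^2 z) \to \exists w (yRw \wedge z = w))

This is a Sahlqvist (Geach-type) schema ◇^2□^1A → □^2◇^0A.
Minimal-valuation argument: fix x; take any y with xR^2y and any z with xR^2z. Set V(A) to the set of worlds R-reachable from y in exactly 1 step. Then □^1A holds at y, so the antecedent holds at x; validity forces ◇^0A at z, giving a w with zR^0w and yR^1w.
First-order correspondent: \forall x \forall y \forall z ((x R^2 y \wedge x R^2 z) \to \exists w (yRw \wedge z = w)).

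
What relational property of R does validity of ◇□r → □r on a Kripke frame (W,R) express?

Equivalently (dual form): ◇r → □◇r.
Suppose ◇r→□◇r is valid. Take Rxy, Rxz and set V(r)={y}. Then ◇r at x, so □◇r at x, so ◇r at z, so some w with Rzw has r; w=y, i.e. Rzy. By symmetry of the argument, Ryz.

The Euclidean property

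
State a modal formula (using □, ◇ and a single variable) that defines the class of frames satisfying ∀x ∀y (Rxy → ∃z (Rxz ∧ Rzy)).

□□ψ → □ψ

A defining formula is □□ψ → □ψ (the C4 axiom).
Suppose □□ψ→□ψ is valid. Take Rxy and set V(ψ)={w : xR²w}. Then □□ψ at x, so □ψ at x, so ψ at y, i.e. ∃z(Rxz∧Rzy).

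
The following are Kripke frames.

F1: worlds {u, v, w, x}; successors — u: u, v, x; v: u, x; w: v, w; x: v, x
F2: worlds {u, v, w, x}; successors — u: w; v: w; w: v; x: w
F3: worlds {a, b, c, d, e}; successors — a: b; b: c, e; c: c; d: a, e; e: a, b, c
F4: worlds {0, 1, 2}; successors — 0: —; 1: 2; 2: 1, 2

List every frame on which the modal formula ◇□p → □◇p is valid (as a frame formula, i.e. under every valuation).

F2, F4

Frame correspondent (Sahlqvist): ∀x ∀y ∀z (Rxy ∧ Rxz → ∃w (Ryw ∧ Rzw)) — i.e. convergence.
F1: fails — Rww and Rwv but w and v have no common successor.
F2: ✓.
F3: fails — Reb and Rea but b and a have no common successor.
F4: ✓.
Valid on: F2, F4.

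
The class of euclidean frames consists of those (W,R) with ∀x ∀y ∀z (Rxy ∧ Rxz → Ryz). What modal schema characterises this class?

◇q → □◇q

The condition is the Euclidean property. The 5 schema ◇q → □◇q defines it.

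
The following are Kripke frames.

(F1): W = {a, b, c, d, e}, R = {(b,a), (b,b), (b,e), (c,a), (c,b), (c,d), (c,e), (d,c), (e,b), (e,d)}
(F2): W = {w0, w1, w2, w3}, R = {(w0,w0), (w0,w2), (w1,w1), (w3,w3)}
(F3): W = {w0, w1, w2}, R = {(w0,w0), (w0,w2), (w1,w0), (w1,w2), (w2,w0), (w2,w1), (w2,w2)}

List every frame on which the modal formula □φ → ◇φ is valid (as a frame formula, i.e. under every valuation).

The schema corresponds to seriality: ∀x ∃y Rxy.
(F1): fails — world a has no successor.
(F2): fails — world w2 has no successor.
(F3): satisfies the condition.
Valid on: (F3).

(F3)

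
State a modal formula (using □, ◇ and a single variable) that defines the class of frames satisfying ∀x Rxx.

This is reflexivity; the standard corresponding axiom is T: □p → p.

□p → p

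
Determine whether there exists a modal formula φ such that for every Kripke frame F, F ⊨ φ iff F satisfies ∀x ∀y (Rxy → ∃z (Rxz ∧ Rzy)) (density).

Definable; □□r → □r defines it

Yes: it is density, defined by the C4 schema □□r → □r.
Suppose □□r→□r is valid. Take Rxy and set V(r)={w : xR²w}. Then □□r at x, so □r at x, so r at y, i.e. ∃z(Rxz∧Rzy).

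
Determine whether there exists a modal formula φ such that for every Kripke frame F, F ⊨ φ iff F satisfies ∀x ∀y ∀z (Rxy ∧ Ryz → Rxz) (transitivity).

This is a Sahlqvist condition; the 4 axiom □r → □□r defines it.

Yes, by □r → □□r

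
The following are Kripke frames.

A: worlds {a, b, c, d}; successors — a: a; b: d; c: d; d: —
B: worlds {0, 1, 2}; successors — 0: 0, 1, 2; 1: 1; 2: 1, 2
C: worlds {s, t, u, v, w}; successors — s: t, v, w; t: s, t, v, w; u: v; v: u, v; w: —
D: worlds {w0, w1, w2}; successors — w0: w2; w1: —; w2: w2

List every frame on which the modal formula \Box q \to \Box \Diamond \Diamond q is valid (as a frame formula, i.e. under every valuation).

B, D

This is the axiom for a generalized confluence (Geach) condition; its first-order frame correspondent is \forall x \forall z (xRz \to \exists w (xRw \wedge z R^2 w)).
A: fails — bRd but no w with bRw and dR²w.
B: holds.
C: fails — sRw but no w* with sRw* and wR²w*.
D: holds.
Valid on: B, D.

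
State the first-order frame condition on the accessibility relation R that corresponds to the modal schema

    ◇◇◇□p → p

This is a Sahlqvist (Geach-type) schema ◇^3□^1p → □^0◇^0p.
Minimal-valuation argument: fix x; take any y with xR^3y and any z with xR^0z. Set V(p) to the set of worlds R-reachable from y in exactly 1 step. Then □^1p holds at y, so the antecedent holds at x; validity forces ◇^0p at z, giving a w with zR^0w and yR^1w.
First-order correspondent: ∀x ∀y (xR³y → ∃w (yRw ∧ x = w)).

∀x ∀y (xR³y → ∃w (yRw ∧ x = w))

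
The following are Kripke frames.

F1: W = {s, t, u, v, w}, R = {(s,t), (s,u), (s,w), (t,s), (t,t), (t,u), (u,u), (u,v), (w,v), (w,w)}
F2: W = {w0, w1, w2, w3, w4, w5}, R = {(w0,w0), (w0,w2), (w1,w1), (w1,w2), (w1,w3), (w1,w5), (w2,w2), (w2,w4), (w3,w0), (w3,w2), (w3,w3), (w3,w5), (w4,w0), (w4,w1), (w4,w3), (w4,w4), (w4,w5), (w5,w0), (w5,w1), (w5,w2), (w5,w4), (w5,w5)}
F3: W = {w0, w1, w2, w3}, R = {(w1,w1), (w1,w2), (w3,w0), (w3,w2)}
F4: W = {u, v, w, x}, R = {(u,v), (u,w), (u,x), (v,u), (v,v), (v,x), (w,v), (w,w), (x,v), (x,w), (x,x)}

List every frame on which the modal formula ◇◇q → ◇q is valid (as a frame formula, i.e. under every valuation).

Frame correspondent (Sahlqvist): ∀x ∀y ∀z (Rxy ∧ Ryz → Rxz) — i.e. transitivity.
F1: fails — Rts and Rsw but not Rtw.
F2: fails — Rw1w3 and Rw3w0 but not Rw1w0.
F3: satisfies the condition.
F4: fails — Ruv and Rvu but not Ruu.

F3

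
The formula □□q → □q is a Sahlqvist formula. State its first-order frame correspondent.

density: ∀x ∀y (Rxy → ∃z (Rxz ∧ Rzy))

This is the C4 axiom.
Its frame correspondent is density — ∀x ∀y (Rxy → ∃z (Rxz ∧ Rzy)).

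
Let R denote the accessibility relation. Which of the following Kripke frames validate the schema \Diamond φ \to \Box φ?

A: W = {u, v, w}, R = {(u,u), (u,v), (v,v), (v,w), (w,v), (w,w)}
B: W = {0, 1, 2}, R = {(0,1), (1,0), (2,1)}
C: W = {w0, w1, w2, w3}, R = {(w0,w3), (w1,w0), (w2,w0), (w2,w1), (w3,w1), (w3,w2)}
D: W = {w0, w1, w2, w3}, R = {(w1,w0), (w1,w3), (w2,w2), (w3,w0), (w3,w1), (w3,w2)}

This is the axiom for partial functionality; its first-order frame correspondent is \forall x \forall y \forall z (Rxy \wedge Rxz \to y = z).
A: fails — u sees both u and v.
B: satisfies the condition.
C: fails — w2 sees both w0 and w1.
D: fails — w1 sees both w0 and w3.

B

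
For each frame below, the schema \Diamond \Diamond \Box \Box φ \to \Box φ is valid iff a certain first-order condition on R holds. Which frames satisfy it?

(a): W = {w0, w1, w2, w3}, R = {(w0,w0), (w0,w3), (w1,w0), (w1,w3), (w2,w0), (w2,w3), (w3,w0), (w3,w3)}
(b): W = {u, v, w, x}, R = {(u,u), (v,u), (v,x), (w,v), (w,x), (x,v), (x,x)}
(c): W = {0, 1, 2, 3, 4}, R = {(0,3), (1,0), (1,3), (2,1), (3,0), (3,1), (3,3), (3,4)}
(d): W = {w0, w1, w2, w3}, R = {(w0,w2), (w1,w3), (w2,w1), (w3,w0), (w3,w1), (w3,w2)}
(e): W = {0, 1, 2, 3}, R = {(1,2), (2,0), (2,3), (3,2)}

(a)

Frame correspondent (Sahlqvist): \forall x \forall y \forall z ((x R^2 y \wedge xRz) \to \exists w (y R^2 w \wedge z = w)) — i.e. a generalized confluence (Geach) condition.
(a): satisfies the condition.
(b): fails — vR²u, vRx but no t with uR²t and x=t.
(c): fails — 0R²4, 0R3 but no w with 4R²w and 3=w.
(d): fails — w1R²w0, w1Rw3 but no w with w0R²w and w3=w.
(e): fails — 1R²0, 1R2 but no w with 0R²w and 2=w.
Valid on: (a).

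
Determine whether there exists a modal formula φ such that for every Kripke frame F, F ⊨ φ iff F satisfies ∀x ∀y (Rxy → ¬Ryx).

No

Any modally definable frame class is closed under surjective bounded morphisms.
The 5-cycle (worlds s,t,u,v,w with s→t→u→v→w→s) is asymmetric. Mapping every world to a single reflexive point • is a surjective bounded morphism, and the reflexive point is not asymmetric (R•• but asymmetry requires ¬R••).
So the class is not modally definable.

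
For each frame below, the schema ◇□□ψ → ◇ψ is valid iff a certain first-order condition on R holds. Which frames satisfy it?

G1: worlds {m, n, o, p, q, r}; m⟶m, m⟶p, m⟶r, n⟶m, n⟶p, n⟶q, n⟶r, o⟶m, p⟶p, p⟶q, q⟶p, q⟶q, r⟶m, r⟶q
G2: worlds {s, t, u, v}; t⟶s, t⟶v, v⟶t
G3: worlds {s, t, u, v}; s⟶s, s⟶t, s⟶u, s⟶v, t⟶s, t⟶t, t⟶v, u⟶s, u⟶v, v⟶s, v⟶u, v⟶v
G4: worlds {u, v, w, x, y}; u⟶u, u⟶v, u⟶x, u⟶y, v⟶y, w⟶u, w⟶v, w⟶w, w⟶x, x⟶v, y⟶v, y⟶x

G1, G3

The schema corresponds to a generalized confluence (Geach) condition: ∀x ∀y (xRy → ∃w (yR²w ∧ xRw)).
G1: condition met.
G2: fails — tRs but no w with sR²w and tRw.
G3: condition met.
G4: fails — wRx but no t with xR²t and wRt.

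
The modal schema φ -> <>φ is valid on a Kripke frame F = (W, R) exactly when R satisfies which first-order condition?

This schema is equivalent to the T axiom □φ → φ.
Its frame correspondent is reflexivity — forall x Rxx.

reflexivity: forall x Rxx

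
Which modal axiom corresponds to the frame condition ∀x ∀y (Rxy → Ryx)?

r → □◇r

The condition is symmetry. The B schema r → □◇r defines it.
Suppose r→□◇r is valid. Take Rxy and set V(r)={x}. Then r at x, so □◇r at x, so ◇r at y, so some z with Ryz has r; z=x, i.e. Ryx.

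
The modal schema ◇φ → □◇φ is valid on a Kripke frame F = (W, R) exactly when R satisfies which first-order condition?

the Euclidean property

This is the 5 axiom.
Its frame correspondent is the Euclidean property — ∀x ∀y ∀z (Rxy ∧ Rxz → Ryz).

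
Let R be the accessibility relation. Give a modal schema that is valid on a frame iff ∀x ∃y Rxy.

□q → ◇q

A defining formula is □q → ◇q (the D axiom).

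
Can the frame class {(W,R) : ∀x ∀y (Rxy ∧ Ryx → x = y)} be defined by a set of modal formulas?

Modal frame validity is preserved under surjective bounded morphisms.
The 8-cycle (worlds s,t,u,v,w,x,y,z with s→t→u→v→w→x→y→z→s) is antisymmetric. Sending even-indexed worlds to s and odd-indexed worlds to t is a surjective bounded morphism onto the two-world frame with s↔t, which is not antisymmetric.
So no modal formula (or set of formulas) defines exactly the antisymmetric frames.

Not definable by any modal formula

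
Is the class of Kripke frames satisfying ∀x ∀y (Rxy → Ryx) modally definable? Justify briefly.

Yes — defined by r → □◇r

The condition is symmetry. A defining modal formula is r → □◇r.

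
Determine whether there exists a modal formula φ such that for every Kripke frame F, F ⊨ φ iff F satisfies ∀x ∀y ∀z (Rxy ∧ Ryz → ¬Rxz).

Not modally definable

Modal frame validity is preserved under surjective bounded morphisms.
The 7-cycle (worlds 0,1,2,3,4,5,6 with 0→1→2→3→4→5→6→0) is intransitive. Mapping every world to a single reflexive point • is a surjective bounded morphism; the reflexive point is not intransitive (R••∧R•• but R••).
So no modal formula (or set of formulas) defines exactly the intransitive frames.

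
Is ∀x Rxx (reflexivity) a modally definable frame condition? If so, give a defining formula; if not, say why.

Yes: it is reflexivity, defined by the T schema □r → r.
Suppose □r→r is valid. At any x set V(r)={w : Rxw}. Then □r holds at x, so r holds at x, i.e. Rxx.

Definable; □r → r defines it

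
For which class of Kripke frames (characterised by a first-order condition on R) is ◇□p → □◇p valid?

This schema is the .2 axiom.
Its frame correspondent is convergence — ∀x ∀y ∀z (Rxy ∧ Rxz → ∃w (Ryw ∧ Rzw)).

convergence: ∀x ∀y ∀z (Rxy ∧ Rxz → ∃w (Ryw ∧ Rzw))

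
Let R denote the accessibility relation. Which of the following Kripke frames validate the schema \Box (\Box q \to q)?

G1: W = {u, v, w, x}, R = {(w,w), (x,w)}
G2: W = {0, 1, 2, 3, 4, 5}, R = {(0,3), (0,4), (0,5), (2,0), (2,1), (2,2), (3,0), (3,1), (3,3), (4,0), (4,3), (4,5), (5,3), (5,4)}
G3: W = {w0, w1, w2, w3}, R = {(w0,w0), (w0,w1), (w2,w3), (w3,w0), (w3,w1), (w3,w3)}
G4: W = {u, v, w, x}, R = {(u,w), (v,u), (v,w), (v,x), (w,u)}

G1

This is the axiom for shift-reflexivity; its first-order frame correspondent is \forall x \forall y (Rxy \to Ryy).
G1: condition met.
G2: fails — R31 but not R11.
G3: fails — Rw3w1 but not Rw1w1.
G4: fails — Ruw but not Rww.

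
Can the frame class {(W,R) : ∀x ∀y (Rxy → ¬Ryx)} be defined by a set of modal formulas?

No

Any modally definable frame class is closed under surjective bounded morphisms.
The 3-cycle (worlds s,t,u with s→t→u→s) is asymmetric. Mapping every world to a single reflexive point • is a surjective bounded morphism, and the reflexive point is not asymmetric (R•• but asymmetry requires ¬R••).
So no modal formula (or set of formulas) defines exactly the asymmetric frames.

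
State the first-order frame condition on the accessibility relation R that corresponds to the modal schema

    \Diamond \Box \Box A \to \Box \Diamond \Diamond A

This is a Sahlqvist (Geach-type) schema ◇^1□^2A → □^1◇^2A.
First-order correspondent: \forall x \forall y \forall z ((xRy \wedge xRz) \to \exists w (y R^2 w \wedge z R^2 w)).

\forall x \forall y \forall z ((xRy \wedge xRz) \to \exists w (y R^2 w \wedge z R^2 w))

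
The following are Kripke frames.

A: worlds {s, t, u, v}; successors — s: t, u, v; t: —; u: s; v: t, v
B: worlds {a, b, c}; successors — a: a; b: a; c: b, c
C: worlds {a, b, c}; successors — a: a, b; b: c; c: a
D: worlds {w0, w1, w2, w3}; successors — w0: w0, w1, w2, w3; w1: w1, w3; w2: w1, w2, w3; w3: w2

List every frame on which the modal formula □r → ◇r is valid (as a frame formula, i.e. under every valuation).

B, C, D

The schema corresponds to seriality: ∀x ∃y Rxy.
A: fails — world t has no successor.
B: satisfies the condition.
C: satisfies the condition.
D: satisfies the condition.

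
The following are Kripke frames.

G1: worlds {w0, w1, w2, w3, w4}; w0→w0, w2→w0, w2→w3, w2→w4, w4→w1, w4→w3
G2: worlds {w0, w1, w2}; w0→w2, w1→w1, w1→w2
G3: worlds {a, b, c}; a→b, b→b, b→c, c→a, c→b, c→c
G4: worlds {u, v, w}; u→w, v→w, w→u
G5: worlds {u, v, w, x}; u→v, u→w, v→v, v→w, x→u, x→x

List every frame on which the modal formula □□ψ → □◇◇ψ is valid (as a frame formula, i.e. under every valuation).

This is the axiom for a generalized confluence (Geach) condition; its first-order frame correspondent is ∀x ∀z (xRz → ∃w (xR²w ∧ zR²w)).
G1: fails — w2Rw3 but no w with w2R²w and w3R²w.
G2: fails — w0Rw2 but no w with w0R²w and w2R²w.
G3: satisfies the condition.
G4: fails — uRw but no t with uR²t and wR²t.
G5: fails — uRw but no t with uR²t and wR²t.
Valid on: G3.

G3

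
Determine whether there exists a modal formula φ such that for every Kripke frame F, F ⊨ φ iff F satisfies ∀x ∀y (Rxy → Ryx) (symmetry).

Yes: it is symmetry, defined by the B schema q → □◇q.

Yes — defined by q → □◇q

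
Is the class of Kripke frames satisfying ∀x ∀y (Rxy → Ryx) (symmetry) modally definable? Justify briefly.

Yes: it is symmetry, defined by the B schema r → □◇r.
Suppose r→□◇r is valid. Take Rxy and set V(r)={x}. Then r at x, so □◇r at x, so ◇r at y, so some z with Ryz has r; z=x, i.e. Ryx.

Yes — defined by r → □◇r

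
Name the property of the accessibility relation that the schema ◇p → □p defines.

Suppose ◇p→□p is valid. Take Rxy, Rxz and set V(p)={y}. Then ◇p at x, so □p at x, so p at z, i.e. z=y.
Conversely, any frame satisfying ∀x ∀y ∀z (Rxy ∧ Rxz → y = z) validates the schema.
Frame condition: ∀x ∀y ∀z (Rxy ∧ Rxz → y = z).

partial functionality: ∀x ∀y ∀z (Rxy ∧ Rxz → y = z)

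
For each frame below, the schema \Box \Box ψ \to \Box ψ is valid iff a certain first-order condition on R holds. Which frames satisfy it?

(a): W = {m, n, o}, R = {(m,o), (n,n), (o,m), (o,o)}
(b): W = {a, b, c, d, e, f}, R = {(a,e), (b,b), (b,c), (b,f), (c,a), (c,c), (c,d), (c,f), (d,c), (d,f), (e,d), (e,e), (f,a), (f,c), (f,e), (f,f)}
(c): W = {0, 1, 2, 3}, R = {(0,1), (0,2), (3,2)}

(a), (b)

The schema corresponds to density: \forall x \forall y (Rxy \to \exists z (Rxz \wedge Rzy)).
(a): satisfies the condition.
(b): satisfies the condition.
(c): fails — R01 but no z with R0z and Rz1.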